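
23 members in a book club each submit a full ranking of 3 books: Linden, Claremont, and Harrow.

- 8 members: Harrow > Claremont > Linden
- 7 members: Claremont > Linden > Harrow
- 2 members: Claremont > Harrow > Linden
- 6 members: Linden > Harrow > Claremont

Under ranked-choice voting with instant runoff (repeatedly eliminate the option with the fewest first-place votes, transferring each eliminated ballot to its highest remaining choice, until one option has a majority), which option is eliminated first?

Round 1: Claremont 9, Harrow 8, Linden 6. Linden has the fewest and is eliminated.
Round 2: Harrow 14, Claremont 9. Harrow has a majority.

Linden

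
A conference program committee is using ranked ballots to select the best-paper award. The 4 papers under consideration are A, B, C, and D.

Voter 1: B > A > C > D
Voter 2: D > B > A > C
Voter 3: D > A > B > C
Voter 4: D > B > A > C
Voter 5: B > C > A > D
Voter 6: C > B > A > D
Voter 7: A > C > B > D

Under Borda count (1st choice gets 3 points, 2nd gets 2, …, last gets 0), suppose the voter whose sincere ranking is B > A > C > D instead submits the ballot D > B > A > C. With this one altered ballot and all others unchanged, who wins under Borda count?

B

Borda totals with the altered ballot: A 10, B 13, C 7, D 12.
The winner is unchanged: still B.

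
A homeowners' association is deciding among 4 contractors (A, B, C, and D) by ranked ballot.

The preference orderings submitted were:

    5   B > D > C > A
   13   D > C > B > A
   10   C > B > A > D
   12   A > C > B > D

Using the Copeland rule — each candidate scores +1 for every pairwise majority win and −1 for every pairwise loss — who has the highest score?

Pairwise results:
  A vs B: B wins 28–12.
  A vs C: C wins 28–12.
  A vs D: A wins 22–18.
  B vs C: C wins 35–5.
  B vs D: B wins 27–13.
  C vs D: C wins 22–18.
Copeland scores (wins − losses):
  A: 1 − 2 = -1
  B: 2 − 1 = 1
  C: 3 − 0 = 3
  D: 0 − 3 = -3
C has the best Copeland score.

C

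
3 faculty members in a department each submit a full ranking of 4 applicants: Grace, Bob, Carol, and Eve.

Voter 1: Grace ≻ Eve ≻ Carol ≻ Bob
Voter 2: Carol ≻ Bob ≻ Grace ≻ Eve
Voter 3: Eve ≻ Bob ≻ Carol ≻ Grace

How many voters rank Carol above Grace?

2

Ballots ranking Carol above Grace: 2.
Ballots ranking Grace above Carol: 1.
So 2 of 3 voters prefer Carol to Grace.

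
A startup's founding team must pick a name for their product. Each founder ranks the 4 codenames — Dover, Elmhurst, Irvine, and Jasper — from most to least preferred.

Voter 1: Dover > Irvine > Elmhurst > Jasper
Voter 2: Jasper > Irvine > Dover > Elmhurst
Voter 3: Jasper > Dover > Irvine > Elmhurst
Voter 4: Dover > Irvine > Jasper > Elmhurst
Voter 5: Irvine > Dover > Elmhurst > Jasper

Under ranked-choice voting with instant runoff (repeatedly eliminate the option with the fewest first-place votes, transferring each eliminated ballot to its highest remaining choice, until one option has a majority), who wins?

Dover

Round 1: Dover 2, Jasper 2, Irvine 1, Elmhurst 0. Elmhurst has the fewest and is eliminated.
Round 2: Dover 2, Jasper 2, Irvine 1. Irvine has the fewest and is eliminated.
Round 3: Dover 3, Jasper 2. Dover has a majority.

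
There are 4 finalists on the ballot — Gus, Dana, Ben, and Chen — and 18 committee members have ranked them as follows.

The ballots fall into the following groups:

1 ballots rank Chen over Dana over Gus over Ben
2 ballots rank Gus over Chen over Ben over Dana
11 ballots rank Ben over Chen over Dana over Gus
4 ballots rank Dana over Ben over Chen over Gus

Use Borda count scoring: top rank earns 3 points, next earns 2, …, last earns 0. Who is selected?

Borda scores:
  Gus: 1 + 2·3 + 11·0 + 4·0 = 7
  Dana: 2 + 2·0 + 11·1 + 4·3 = 25
  Ben: 0 + 2·1 + 11·3 + 4·2 = 43
  Chen: 3 + 2·2 + 11·2 + 4·1 = 33
Ben has the highest total.

Ben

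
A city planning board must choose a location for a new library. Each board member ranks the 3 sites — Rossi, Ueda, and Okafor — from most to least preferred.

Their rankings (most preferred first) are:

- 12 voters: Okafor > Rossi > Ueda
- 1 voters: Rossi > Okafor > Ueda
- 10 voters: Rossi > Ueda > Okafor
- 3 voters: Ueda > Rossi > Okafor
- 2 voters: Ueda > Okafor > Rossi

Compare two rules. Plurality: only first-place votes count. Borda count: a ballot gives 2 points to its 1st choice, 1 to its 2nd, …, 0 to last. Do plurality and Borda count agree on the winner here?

No

Plurality first-place counts: Rossi 11, Ueda 5, Okafor 12 → Okafor.
Borda totals: Rossi 37, Ueda 20, Okafor 27 → Rossi.
The two rules disagree: plurality picks Okafor, Borda picks Rossi.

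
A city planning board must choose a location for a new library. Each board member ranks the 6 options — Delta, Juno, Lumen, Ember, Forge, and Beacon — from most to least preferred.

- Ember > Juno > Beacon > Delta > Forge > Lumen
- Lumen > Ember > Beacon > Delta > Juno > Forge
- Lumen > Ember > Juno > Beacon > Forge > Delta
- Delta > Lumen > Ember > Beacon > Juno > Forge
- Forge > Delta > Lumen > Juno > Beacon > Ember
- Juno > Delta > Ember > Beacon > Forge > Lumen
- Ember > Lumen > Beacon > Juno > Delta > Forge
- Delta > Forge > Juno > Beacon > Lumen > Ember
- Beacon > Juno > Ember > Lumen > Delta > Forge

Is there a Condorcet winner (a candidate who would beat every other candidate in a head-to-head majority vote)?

Head-to-head results (9 voters total):
Delta vs Juno: Juno wins 5–4.
Delta vs Lumen: Delta wins 5–4.
Delta vs Ember: Ember wins 5–4.
Delta vs Forge: Delta wins 7–2.
Delta vs Beacon: Beacon wins 5–4.
Juno vs Lumen: Lumen wins 5–4.
Juno vs Ember: Ember wins 5–4.
Juno vs Forge: Juno wins 7–2.
Juno vs Beacon: Juno wins 5–4.
Lumen vs Ember: Lumen wins 5–4.
Lumen vs Forge: Lumen wins 5–4.
Lumen vs Beacon: Lumen wins 5–4.
Ember vs Forge: Ember wins 7–2.
Ember vs Beacon: Ember wins 6–3.
Forge vs Beacon: Beacon wins 7–2.
No candidate beats all others: Delta beats Lumen beats Juno beats Delta, a majority cycle.

No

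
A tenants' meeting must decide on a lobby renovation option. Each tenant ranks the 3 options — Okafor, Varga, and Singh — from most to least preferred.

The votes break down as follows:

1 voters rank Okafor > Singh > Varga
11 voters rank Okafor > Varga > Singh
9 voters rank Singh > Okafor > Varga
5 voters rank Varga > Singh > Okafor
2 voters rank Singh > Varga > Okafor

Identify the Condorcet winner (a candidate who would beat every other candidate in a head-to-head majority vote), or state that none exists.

Head-to-head results (28 voters total):
Okafor vs Varga: Okafor wins 21–7.
Okafor vs Singh: Singh wins 16–12.
Varga vs Singh: Varga wins 16–12.
No candidate beats all others: Okafor beats Varga beats Singh beats Okafor, a majority cycle.

No Condorcet winner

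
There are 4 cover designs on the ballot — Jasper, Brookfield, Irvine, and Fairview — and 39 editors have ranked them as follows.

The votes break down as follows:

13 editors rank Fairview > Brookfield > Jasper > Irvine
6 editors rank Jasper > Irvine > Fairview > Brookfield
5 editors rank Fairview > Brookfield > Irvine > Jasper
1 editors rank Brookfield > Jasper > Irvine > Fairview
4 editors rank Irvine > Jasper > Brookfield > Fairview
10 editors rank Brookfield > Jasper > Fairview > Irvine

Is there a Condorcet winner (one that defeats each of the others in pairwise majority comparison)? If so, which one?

There is no Condorcet winner

Head-to-head results (39 voters total):
Jasper vs Brookfield: Brookfield wins 29–10.
Jasper vs Irvine: Jasper wins 30–9.
Jasper vs Fairview: Jasper wins 21–18.
Brookfield vs Irvine: Brookfield wins 29–10.
Brookfield vs Fairview: Fairview wins 24–15.
Irvine vs Fairview: Fairview wins 28–11.
No candidate beats all others: Jasper beats Fairview beats Brookfield beats Jasper, a majority cycle.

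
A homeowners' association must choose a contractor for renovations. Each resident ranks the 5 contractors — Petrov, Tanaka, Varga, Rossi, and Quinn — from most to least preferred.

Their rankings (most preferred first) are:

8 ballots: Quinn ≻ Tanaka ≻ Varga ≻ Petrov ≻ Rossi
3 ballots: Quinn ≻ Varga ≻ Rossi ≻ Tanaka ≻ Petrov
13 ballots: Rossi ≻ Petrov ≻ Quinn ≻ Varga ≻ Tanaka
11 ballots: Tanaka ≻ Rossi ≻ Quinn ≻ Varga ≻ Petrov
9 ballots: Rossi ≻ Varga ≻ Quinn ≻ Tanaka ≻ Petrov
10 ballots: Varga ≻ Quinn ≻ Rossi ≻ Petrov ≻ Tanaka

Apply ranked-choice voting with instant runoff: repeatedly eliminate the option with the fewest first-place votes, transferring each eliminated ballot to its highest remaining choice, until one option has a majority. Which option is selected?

Round 1: Rossi 22, Tanaka 11, Quinn 11, Varga 10, Petrov 0. Petrov has the fewest and is eliminated.
Round 2: Rossi 22, Tanaka 11, Quinn 11, Varga 10. Varga has the fewest and is eliminated.
Round 3: Rossi 22, Quinn 21, Tanaka 11. Tanaka has the fewest and is eliminated.
Round 4: Rossi 33, Quinn 21. Rossi has a majority.

Rossi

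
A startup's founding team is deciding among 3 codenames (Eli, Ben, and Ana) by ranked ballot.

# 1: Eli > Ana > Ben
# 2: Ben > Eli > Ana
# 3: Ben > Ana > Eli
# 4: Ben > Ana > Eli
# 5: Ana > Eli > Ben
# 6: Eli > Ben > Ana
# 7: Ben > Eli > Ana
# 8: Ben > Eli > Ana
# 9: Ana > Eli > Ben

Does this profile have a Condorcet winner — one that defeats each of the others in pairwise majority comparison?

Yes

Head-to-head results (9 voters total):
Eli vs Ben: Ben wins 5–4.
Eli vs Ana: Eli wins 5–4.
Ben vs Ana: Ben wins 6–3.
Ben beats each rival — Eli (5–4), Ana (6–3) — so Ben is the Condorcet winner.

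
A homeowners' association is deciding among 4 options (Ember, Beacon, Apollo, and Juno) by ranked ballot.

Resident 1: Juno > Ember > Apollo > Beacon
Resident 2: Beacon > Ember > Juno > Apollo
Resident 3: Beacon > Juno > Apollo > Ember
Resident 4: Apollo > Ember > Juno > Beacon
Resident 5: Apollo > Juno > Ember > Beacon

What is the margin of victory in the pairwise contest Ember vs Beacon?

1

Ballots ranking Ember above Beacon: 3.
Ballots ranking Beacon above Ember: 2.
Ember wins 3–2, a margin of 1.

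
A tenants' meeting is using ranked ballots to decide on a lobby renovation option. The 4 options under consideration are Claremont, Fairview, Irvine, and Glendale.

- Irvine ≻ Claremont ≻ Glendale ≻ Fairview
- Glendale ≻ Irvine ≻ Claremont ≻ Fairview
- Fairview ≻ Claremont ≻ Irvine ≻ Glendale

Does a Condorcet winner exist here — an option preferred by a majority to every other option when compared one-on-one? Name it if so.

Irvine

Head-to-head results (3 voters total):
Claremont vs Fairview: Claremont wins 2–1.
Claremont vs Irvine: Irvine wins 2–1.
Claremont vs Glendale: Claremont wins 2–1.
Fairview vs Irvine: Irvine wins 2–1.
Fairview vs Glendale: Glendale wins 2–1.
Irvine vs Glendale: Irvine wins 2–1.
Irvine beats each rival — Claremont (2–1), Fairview (2–1), Glendale (2–1) — so Irvine is the Condorcet winner.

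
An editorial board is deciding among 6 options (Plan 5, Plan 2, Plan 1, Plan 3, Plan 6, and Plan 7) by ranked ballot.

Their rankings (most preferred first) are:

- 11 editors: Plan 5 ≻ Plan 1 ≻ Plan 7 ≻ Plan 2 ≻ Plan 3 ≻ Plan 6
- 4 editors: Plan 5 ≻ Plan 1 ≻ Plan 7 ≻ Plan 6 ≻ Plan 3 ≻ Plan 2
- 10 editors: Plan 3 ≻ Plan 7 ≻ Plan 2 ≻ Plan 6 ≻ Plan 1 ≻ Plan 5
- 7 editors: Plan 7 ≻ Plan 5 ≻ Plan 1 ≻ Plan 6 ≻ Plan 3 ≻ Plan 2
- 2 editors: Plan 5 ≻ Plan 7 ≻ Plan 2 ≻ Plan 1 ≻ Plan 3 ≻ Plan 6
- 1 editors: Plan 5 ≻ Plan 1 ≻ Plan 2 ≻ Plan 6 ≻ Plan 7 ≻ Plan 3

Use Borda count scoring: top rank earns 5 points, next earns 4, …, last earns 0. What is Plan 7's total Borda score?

Borda scores:
  Plan 5: 11·5 + 4·5 + 10·0 + 7·4 + 2·5 + 5 = 118
  Plan 2: 11·2 + 4·0 + 10·3 + 7·0 + 2·3 + 3 = 61
  Plan 1: 11·4 + 4·4 + 10·1 + 7·3 + 2·2 + 4 = 99
  Plan 3: 11·1 + 4·1 + 10·5 + 7·1 + 2·1 + 0 = 74
  Plan 6: 11·0 + 4·2 + 10·2 + 7·2 + 2·0 + 2 = 44
  Plan 7: 11·3 + 4·3 + 10·4 + 7·5 + 2·4 + 1 = 129

129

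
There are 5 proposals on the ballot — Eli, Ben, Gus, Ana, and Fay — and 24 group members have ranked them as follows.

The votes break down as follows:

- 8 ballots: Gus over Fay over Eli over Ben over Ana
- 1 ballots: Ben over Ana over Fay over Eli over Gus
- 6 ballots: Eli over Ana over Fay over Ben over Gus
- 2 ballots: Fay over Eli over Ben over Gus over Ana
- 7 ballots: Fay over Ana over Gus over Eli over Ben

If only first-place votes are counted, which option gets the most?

First-place vote totals:
  Eli: 6
  Ben: 1
  Gus: 8
  Ana: 0
  Fay: 9
Fay has the most first-place votes.

Fay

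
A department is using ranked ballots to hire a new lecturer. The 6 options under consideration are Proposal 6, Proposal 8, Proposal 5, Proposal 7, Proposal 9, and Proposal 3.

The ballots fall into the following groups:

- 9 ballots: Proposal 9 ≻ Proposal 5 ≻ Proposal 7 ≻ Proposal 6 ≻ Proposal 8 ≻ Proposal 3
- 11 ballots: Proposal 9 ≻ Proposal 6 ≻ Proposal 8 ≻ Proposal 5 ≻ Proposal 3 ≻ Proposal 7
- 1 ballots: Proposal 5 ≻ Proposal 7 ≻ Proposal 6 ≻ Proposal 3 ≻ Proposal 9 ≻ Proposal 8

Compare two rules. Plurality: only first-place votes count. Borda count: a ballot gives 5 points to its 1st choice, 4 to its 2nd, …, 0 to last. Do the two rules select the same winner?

Plurality first-place counts: Proposal 6 0, Proposal 8 0, Proposal 5 1, Proposal 7 0, Proposal 9 20, Proposal 3 0 → Proposal 9.
Borda totals: Proposal 6 65, Proposal 8 42, Proposal 5 63, Proposal 7 31, Proposal 9 101, Proposal 3 13 → Proposal 9.
The two rules agree on Proposal 9.

Yes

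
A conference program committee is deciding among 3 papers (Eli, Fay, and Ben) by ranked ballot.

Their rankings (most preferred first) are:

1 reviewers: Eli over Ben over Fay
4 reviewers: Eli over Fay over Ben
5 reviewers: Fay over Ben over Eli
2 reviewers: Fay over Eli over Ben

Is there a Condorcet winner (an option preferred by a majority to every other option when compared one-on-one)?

Yes

Head-to-head results (12 voters total):
Eli vs Fay: Fay wins 7–5.
Eli vs Ben: Eli wins 7–5.
Fay vs Ben: Fay wins 11–1.
Fay beats each rival — Eli (7–5), Ben (11–1) — so Fay is the Condorcet winner.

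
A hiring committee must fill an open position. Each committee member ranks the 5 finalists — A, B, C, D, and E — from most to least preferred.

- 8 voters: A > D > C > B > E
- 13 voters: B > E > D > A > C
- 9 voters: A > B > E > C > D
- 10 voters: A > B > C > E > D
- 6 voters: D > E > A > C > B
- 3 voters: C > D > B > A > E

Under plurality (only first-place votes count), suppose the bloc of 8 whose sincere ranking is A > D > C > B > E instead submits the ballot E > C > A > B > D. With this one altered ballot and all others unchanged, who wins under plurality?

A

First-place totals with the altered ballot: A 19, B 13, C 3, D 6, E 8.
The winner is unchanged: still A.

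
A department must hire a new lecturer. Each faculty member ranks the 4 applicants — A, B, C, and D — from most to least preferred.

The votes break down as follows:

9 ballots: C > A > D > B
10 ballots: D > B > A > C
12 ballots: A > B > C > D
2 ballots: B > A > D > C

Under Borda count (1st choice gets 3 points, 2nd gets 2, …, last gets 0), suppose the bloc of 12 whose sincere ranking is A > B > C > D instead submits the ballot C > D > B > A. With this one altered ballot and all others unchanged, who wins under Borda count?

D

Borda totals with the altered ballot: A 32, B 38, C 63, D 65.
The switch changes the winner from A to D.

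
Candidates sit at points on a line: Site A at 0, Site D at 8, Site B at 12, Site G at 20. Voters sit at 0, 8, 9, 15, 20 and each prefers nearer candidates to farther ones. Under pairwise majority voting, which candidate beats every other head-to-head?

With single-peaked preferences on a line, the Condorcet winner is the candidate closest to the median voter.
The median voter (position 9) is closest to Site D at 8.
Check: Site D vs Site A — voters closer to Site D: 4 of 5.

Site D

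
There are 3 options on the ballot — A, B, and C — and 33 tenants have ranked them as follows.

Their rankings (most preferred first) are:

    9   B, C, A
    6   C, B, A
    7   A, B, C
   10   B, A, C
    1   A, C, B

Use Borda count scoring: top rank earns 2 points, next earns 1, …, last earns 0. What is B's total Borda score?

Borda scores:
  A: 9·0 + 6·0 + 7·2 + 10·1 + 2 = 26
  B: 9·2 + 6·1 + 7·1 + 10·2 + 0 = 51
  C: 9·1 + 6·2 + 7·0 + 10·0 + 1 = 22

51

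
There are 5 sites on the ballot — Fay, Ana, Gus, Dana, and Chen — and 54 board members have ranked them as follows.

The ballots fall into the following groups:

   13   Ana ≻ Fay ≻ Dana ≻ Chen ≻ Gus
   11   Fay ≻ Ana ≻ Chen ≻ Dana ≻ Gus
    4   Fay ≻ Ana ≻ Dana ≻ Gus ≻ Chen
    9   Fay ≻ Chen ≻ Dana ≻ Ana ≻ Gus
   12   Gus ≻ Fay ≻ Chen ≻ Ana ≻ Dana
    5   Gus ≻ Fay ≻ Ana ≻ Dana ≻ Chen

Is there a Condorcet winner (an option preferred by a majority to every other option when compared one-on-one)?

Head-to-head results (54 voters total):
Fay vs Ana: Fay wins 41–13.
Fay vs Gus: Fay wins 37–17.
Fay vs Dana: Fay wins 54–0.
Fay vs Chen: Fay wins 54–0.
Ana vs Gus: Ana wins 37–17.
Ana vs Dana: Ana wins 45–9.
Ana vs Chen: Ana wins 33–21.
Gus vs Dana: Dana wins 37–17.
Gus vs Chen: Chen wins 33–21.
Dana vs Chen: Chen wins 32–22.
Fay beats each rival — Ana (41–13), Gus (37–17), Dana (54–0), Chen (54–0) — so Fay is the Condorcet winner.

Yes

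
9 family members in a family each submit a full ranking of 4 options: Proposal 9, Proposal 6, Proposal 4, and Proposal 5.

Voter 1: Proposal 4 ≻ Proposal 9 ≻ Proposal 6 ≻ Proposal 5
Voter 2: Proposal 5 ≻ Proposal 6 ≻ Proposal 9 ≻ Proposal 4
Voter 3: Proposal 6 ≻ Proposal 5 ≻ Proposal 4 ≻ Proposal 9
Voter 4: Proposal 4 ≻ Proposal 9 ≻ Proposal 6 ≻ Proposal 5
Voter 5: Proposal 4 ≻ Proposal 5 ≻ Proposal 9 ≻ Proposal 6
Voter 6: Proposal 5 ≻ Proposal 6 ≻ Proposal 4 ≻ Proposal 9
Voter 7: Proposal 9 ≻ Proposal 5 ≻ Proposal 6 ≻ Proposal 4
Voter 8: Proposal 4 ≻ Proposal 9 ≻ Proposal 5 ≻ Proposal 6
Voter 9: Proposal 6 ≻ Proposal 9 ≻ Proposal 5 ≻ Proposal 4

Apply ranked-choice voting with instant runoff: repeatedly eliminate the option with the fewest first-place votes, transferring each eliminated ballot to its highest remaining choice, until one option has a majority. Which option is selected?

Proposal 5

Round 1: Proposal 4 4, Proposal 6 2, Proposal 5 2, Proposal 9 1. Proposal 9 has the fewest and is eliminated.
Round 2: Proposal 4 4, Proposal 5 3, Proposal 6 2. Proposal 6 has the fewest and is eliminated.
Round 3: Proposal 5 5, Proposal 4 4. Proposal 5 has a majority.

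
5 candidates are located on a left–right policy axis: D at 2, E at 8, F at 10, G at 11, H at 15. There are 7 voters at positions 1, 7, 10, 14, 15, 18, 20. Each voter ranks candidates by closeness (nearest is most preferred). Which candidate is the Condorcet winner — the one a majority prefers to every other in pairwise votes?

With single-peaked preferences on a line, the Condorcet winner is the candidate closest to the median voter.
The median voter (position 14) is closest to H at 15.
Check: H vs E — voters closer to H: 4 of 7.

H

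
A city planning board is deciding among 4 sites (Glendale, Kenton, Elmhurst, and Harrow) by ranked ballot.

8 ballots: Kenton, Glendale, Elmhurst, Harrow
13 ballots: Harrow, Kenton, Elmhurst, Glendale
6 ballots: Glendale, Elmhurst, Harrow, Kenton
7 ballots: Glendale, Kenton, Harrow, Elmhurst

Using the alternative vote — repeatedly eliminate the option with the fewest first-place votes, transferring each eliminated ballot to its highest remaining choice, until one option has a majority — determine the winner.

Round 1: Glendale 13, Harrow 13, Kenton 8, Elmhurst 0. Elmhurst has the fewest and is eliminated.
Round 2: Glendale 13, Harrow 13, Kenton 8. Kenton has the fewest and is eliminated.
Round 3: Glendale 21, Harrow 13. Glendale has a majority.

Glendale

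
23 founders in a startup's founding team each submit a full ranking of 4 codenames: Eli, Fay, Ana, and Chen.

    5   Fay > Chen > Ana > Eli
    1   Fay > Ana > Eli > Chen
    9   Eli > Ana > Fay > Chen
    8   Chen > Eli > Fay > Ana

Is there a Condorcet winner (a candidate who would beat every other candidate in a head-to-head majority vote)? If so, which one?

Head-to-head results (23 voters total):
Eli vs Fay: Eli wins 17–6.
Eli vs Ana: Eli wins 17–6.
Eli vs Chen: Chen wins 13–10.
Fay vs Ana: Fay wins 14–9.
Fay vs Chen: Fay wins 15–8.
Ana vs Chen: Chen wins 13–10.
No candidate beats all others: Eli beats Fay beats Chen beats Eli, a majority cycle.

No Condorcet winner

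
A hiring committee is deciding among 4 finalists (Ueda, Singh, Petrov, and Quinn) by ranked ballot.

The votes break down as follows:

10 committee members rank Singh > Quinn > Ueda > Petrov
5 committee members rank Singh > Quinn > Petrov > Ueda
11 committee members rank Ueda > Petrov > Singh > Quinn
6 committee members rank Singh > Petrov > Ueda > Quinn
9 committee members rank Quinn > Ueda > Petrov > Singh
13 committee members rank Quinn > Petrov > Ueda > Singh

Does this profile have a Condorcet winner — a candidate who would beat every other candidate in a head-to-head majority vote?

Head-to-head results (54 voters total):
Ueda vs Singh: Ueda wins 33–21.
Ueda vs Petrov: Ueda wins 30–24.
Ueda vs Quinn: Quinn wins 37–17.
Singh vs Petrov: Petrov wins 33–21.
Singh vs Quinn: Singh wins 32–22.
Petrov vs Quinn: Quinn wins 37–17.
No candidate beats all others: Ueda beats Singh beats Quinn beats Ueda, a majority cycle.

No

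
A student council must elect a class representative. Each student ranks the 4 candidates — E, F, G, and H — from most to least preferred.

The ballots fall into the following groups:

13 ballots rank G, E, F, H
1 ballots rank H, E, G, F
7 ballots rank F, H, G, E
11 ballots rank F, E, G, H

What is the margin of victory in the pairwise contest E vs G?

Ballots ranking E above G: 1+11 = 12.
Ballots ranking G above E: 13+7 = 20.
G wins 20–12, a margin of 8.

8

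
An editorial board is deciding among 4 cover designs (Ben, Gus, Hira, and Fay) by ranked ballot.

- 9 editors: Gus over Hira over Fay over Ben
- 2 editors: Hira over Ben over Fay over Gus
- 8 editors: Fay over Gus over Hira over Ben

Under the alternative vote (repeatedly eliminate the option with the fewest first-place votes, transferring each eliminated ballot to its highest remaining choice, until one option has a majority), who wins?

Fay

Round 1: Gus 9, Fay 8, Hira 2, Ben 0. Ben has the fewest and is eliminated.
Round 2: Gus 9, Fay 8, Hira 2. Hira has the fewest and is eliminated.
Round 3: Fay 10, Gus 9. Fay has a majority.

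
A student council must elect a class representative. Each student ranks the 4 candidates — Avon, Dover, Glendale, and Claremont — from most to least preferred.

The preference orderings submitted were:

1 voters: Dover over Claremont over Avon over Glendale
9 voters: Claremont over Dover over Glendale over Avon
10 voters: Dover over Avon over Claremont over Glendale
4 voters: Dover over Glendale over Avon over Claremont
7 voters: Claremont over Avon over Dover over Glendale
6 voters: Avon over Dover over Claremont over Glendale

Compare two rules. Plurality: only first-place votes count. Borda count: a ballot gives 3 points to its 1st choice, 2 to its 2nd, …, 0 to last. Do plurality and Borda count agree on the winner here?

Plurality first-place counts: Avon 6, Dover 15, Glendale 0, Claremont 16 → Claremont.
Borda totals: Avon 57, Dover 82, Glendale 17, Claremont 66 → Dover.
The two rules disagree: plurality picks Claremont, Borda picks Dover.

No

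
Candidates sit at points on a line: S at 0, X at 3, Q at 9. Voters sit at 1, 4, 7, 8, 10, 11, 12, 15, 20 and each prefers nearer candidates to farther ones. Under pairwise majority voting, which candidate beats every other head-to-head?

With single-peaked preferences on a line, the Condorcet winner is the candidate closest to the median voter.
The median voter (position 10) is closest to Q at 9.
Check: Q vs S — voters closer to Q: 7 of 9.

Q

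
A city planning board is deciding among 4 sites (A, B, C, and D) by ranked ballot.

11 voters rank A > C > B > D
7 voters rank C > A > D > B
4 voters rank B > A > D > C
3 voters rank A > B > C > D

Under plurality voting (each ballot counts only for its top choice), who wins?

A

First-place vote totals:
  A: 14
  B: 4
  C: 7
  D: 0
A has the most first-place votes.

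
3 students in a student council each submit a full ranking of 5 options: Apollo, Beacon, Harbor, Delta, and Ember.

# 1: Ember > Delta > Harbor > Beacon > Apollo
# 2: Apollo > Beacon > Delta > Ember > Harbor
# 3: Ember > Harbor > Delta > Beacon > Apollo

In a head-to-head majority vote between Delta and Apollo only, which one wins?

Ballots ranking Delta above Apollo: 2.
Ballots ranking Apollo above Delta: 1.
Delta wins the head-to-head, 2–1.

Delta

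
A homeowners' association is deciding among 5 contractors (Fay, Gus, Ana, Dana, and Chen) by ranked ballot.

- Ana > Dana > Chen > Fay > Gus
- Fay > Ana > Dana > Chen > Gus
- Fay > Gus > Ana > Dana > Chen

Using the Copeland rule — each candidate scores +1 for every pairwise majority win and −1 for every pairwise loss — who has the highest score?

Fay

Pairwise results:
  Fay vs Gus: Fay wins 3–0.
  Fay vs Ana: Fay wins 2–1.
  Fay vs Dana: Fay wins 2–1.
  Fay vs Chen: Fay wins 2–1.
  Gus vs Ana: Ana wins 2–1.
  Gus vs Dana: Dana wins 2–1.
  Gus vs Chen: Chen wins 2–1.
  Ana vs Dana: Ana wins 3–0.
  Ana vs Chen: Ana wins 3–0.
  Dana vs Chen: Dana wins 3–0.
Copeland scores (wins − losses):
  Fay: 4 − 0 = 4
  Gus: 0 − 4 = -4
  Ana: 3 − 1 = 2
  Dana: 2 − 2 = 0
  Chen: 1 − 3 = -2
Fay has the best Copeland score.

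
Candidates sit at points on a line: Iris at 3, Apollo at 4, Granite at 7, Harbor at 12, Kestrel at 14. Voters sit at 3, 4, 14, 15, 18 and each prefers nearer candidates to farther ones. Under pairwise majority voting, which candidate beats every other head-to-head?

Kestrel

With single-peaked preferences on a line, the Condorcet winner is the candidate closest to the median voter.
The median voter (position 14) is closest to Kestrel at 14.
Check: Kestrel vs Harbor — voters closer to Kestrel: 3 of 5.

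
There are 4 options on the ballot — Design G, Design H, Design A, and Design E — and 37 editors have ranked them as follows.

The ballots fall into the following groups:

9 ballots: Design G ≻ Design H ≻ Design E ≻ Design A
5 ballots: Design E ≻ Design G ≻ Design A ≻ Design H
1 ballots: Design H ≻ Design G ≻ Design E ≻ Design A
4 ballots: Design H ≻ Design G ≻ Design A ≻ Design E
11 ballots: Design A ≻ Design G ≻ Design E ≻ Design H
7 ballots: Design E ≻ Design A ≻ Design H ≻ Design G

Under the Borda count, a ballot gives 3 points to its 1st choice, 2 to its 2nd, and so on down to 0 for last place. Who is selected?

Borda scores:
  Design G: 9·3 + 5·2 + 2 + 4·2 + 11·2 + 7·0 = 69
  Design H: 9·2 + 5·0 + 3 + 4·3 + 11·0 + 7·1 = 40
  Design A: 9·0 + 5·1 + 0 + 4·1 + 11·3 + 7·2 = 56
  Design E: 9·1 + 5·3 + 1 + 4·0 + 11·1 + 7·3 = 57
Design G has the highest total.

Design G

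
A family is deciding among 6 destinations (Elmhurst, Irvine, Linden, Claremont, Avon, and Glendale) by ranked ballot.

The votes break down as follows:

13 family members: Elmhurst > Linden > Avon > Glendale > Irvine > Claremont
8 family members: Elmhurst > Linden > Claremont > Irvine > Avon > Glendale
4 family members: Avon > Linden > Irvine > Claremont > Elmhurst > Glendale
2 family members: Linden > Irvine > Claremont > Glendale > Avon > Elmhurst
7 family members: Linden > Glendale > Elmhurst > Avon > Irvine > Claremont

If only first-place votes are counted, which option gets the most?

Elmhurst

First-place vote totals:
  Elmhurst: 21
  Irvine: 0
  Linden: 9
  Claremont: 0
  Avon: 4
  Glendale: 0
Elmhurst has the most first-place votes.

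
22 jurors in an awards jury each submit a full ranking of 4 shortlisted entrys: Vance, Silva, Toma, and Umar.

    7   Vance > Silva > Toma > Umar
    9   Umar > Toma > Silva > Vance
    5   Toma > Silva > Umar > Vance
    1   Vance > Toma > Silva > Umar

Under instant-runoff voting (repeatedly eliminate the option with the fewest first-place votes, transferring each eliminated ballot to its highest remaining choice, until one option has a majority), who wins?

Round 1: Umar 9, Vance 8, Toma 5, Silva 0. Silva has the fewest and is eliminated.
Round 2: Umar 9, Vance 8, Toma 5. Toma has the fewest and is eliminated.
Round 3: Umar 14, Vance 8. Umar has a majority.

Umar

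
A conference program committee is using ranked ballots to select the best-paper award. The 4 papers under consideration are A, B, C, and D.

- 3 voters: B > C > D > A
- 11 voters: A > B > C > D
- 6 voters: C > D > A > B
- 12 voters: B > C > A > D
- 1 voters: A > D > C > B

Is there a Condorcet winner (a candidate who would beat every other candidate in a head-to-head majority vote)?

Head-to-head results (33 voters total):
A vs B: A wins 18–15.
A vs C: C wins 21–12.
A vs D: A wins 24–9.
B vs C: B wins 26–7.
B vs D: B wins 26–7.
C vs D: C wins 32–1.
No candidate beats all others: A beats B beats C beats A, a majority cycle.

No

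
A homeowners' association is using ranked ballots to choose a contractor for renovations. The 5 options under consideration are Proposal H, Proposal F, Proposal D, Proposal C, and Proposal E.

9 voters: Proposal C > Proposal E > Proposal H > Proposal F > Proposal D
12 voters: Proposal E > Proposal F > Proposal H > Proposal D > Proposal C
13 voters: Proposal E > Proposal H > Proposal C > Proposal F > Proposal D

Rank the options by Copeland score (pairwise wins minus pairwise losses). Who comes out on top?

Pairwise results:
  Proposal H vs Proposal F: Proposal H wins 22–12.
  Proposal H vs Proposal D: Proposal H wins 34–0.
  Proposal H vs Proposal C: Proposal H wins 25–9.
  Proposal H vs Proposal E: Proposal E wins 34–0.
  Proposal F vs Proposal D: Proposal F wins 34–0.
  Proposal F vs Proposal C: Proposal C wins 22–12.
  Proposal F vs Proposal E: Proposal E wins 34–0.
  Proposal D vs Proposal C: Proposal C wins 22–12.
  Proposal D vs Proposal E: Proposal E wins 34–0.
  Proposal C vs Proposal E: Proposal E wins 25–9.
Copeland scores (wins − losses):
  Proposal H: 3 − 1 = 2
  Proposal F: 1 − 3 = -2
  Proposal D: 0 − 4 = -4
  Proposal C: 2 − 2 = 0
  Proposal E: 4 − 0 = 4
Proposal E has the best Copeland score.

Proposal E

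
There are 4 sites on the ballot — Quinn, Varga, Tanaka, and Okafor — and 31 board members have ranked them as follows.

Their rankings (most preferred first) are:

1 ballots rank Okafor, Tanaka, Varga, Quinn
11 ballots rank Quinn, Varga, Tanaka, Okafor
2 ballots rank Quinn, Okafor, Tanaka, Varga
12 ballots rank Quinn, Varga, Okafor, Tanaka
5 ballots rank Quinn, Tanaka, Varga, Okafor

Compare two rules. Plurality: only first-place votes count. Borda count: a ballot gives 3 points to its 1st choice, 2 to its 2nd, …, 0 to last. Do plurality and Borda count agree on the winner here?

Plurality first-place counts: Quinn 30, Varga 0, Tanaka 0, Okafor 1 → Quinn.
Borda totals: Quinn 90, Varga 52, Tanaka 25, Okafor 19 → Quinn.
The two rules agree on Quinn.

Yes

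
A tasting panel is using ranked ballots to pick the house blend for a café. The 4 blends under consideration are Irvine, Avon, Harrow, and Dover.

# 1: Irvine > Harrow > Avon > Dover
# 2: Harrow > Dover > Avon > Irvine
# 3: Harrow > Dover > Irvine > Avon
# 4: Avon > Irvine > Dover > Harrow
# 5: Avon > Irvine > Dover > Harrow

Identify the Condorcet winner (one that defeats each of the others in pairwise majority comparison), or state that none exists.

None — there is no Condorcet winner

Head-to-head results (5 voters total):
Irvine vs Avon: Avon wins 3–2.
Irvine vs Harrow: Irvine wins 3–2.
Irvine vs Dover: Irvine wins 3–2.
Avon vs Harrow: Harrow wins 3–2.
Avon vs Dover: Avon wins 3–2.
Harrow vs Dover: Harrow wins 3–2.
No candidate beats all others: Irvine beats Harrow beats Avon beats Irvine, a majority cycle.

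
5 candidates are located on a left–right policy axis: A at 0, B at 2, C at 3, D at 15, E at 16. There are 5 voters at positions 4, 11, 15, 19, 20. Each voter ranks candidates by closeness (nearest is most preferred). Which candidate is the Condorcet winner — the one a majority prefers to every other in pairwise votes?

With single-peaked preferences on a line, the Condorcet winner is the candidate closest to the median voter.
The median voter (position 15) is closest to D at 15.
Check: D vs E — voters closer to D: 3 of 5.

D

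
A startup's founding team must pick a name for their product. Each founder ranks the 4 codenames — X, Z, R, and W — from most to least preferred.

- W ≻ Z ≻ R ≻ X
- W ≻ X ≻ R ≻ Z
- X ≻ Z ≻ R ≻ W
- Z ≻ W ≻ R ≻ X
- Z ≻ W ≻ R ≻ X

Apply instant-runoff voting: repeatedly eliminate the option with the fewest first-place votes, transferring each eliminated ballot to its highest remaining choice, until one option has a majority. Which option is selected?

Round 1: Z 2, W 2, X 1, R 0. R has the fewest and is eliminated.
Round 2: Z 2, W 2, X 1. X has the fewest and is eliminated.
Round 3: Z 3, W 2. Z has a majority.

Z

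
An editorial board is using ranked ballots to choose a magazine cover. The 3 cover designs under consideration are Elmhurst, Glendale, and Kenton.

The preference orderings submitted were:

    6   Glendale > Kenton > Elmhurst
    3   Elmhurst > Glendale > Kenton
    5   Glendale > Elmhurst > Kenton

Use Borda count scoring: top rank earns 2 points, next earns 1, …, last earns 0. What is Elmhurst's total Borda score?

Borda scores:
  Elmhurst: 6·0 + 3·2 + 5·1 = 11
  Glendale: 6·2 + 3·1 + 5·2 = 25
  Kenton: 6·1 + 3·0 + 5·0 = 6

11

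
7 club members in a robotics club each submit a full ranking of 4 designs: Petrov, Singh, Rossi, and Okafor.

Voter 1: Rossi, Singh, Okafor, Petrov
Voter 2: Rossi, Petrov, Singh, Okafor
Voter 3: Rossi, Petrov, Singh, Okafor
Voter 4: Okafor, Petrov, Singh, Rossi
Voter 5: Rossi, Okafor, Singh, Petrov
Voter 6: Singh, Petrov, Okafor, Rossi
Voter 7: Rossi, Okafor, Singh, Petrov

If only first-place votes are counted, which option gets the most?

First-place vote totals:
  Petrov: 0
  Singh: 1
  Rossi: 5
  Okafor: 1
Rossi has the most first-place votes.

Rossi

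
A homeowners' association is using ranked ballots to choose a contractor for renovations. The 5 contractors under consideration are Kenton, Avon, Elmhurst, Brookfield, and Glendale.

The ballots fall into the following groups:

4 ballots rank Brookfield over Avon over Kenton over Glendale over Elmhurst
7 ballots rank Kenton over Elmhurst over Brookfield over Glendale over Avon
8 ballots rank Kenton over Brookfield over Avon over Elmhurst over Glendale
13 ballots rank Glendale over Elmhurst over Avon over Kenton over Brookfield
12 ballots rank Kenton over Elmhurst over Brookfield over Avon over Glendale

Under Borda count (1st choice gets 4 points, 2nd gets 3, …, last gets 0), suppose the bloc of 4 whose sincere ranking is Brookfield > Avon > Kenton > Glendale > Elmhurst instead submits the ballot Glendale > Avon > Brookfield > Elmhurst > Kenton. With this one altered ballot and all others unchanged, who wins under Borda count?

Borda totals with the altered ballot: Kenton 121, Avon 66, Elmhurst 108, Brookfield 70, Glendale 75.
The winner is unchanged: still Kenton.

Kenton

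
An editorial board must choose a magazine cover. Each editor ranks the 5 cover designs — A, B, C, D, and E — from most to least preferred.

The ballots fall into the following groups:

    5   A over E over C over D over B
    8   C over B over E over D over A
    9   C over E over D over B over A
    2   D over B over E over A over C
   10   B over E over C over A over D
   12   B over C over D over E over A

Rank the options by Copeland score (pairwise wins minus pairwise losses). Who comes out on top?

B

Pairwise results:
  A vs B: B wins 41–5.
  A vs C: C wins 39–7.
  A vs D: D wins 31–15.
  A vs E: E wins 41–5.
  B vs C: B wins 24–22.
  B vs D: B wins 30–16.
  B vs E: B wins 32–14.
  C vs D: C wins 44–2.
  C vs E: C wins 29–17.
  D vs E: E wins 32–14.
Copeland scores (wins − losses):
  A: 0 − 4 = -4
  B: 4 − 0 = 4
  C: 3 − 1 = 2
  D: 1 − 3 = -2
  E: 2 − 2 = 0
B has the best Copeland score.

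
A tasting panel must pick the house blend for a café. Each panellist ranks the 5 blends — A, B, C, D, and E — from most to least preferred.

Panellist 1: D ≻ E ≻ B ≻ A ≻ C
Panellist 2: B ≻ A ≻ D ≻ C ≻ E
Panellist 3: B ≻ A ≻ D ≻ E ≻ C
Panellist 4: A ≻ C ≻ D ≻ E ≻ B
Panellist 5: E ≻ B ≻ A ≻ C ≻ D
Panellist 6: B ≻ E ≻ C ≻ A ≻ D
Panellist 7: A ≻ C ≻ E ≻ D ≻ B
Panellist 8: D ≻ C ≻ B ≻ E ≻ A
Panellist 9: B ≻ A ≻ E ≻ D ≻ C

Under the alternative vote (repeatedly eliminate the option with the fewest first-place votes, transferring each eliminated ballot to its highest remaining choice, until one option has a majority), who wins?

Round 1: B 4, A 2, D 2, E 1, C 0. C has the fewest and is eliminated.
Round 2: B 4, A 2, D 2, E 1. E has the fewest and is eliminated.
Round 3: B 5, A 2, D 2. B has a majority.

B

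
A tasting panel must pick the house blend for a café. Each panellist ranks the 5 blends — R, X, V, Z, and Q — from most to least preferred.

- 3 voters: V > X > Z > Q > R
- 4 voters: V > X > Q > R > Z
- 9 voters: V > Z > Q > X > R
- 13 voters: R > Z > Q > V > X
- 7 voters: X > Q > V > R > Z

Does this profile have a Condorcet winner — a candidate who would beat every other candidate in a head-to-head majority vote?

No

Head-to-head results (36 voters total):
R vs X: X wins 23–13.
R vs V: V wins 23–13.
R vs Z: R wins 24–12.
R vs Q: Q wins 23–13.
X vs V: V wins 29–7.
X vs Z: Z wins 22–14.
X vs Q: Q wins 22–14.
V vs Z: V wins 23–13.
V vs Q: Q wins 20–16.
Z vs Q: Z wins 25–11.
No candidate beats all others: R beats Z beats X beats R, a majority cycle.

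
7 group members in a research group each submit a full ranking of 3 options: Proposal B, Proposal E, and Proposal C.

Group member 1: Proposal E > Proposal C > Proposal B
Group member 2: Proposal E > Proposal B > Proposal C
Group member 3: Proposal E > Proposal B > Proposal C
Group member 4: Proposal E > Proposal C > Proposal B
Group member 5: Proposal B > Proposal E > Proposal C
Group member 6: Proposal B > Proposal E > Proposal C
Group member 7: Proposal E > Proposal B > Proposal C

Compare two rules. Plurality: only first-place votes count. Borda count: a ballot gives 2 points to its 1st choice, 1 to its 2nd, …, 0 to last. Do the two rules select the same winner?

Yes

Plurality first-place counts: Proposal B 2, Proposal E 5, Proposal C 0 → Proposal E.
Borda totals: Proposal B 7, Proposal E 12, Proposal C 2 → Proposal E.
The two rules agree on Proposal E.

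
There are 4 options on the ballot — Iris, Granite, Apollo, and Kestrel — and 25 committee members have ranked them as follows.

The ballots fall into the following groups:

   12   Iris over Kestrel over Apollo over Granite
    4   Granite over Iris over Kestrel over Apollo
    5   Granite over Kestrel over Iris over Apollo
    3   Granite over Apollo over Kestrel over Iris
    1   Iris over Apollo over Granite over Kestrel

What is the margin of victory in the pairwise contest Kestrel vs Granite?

1

Ballots ranking Kestrel above Granite: 12.
Ballots ranking Granite above Kestrel: 4+5+3+1 = 13.
Granite wins 13–12, a margin of 1.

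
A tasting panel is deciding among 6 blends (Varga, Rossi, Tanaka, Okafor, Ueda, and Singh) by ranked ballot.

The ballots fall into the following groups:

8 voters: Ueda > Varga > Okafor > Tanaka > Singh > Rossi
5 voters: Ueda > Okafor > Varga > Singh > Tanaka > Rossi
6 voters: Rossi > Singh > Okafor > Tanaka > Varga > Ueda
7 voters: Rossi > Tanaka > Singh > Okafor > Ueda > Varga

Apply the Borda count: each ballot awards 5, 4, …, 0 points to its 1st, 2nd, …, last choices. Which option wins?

Okafor

Borda scores:
  Varga: 8·4 + 5·3 + 6·1 + 7·0 = 53
  Rossi: 8·0 + 5·0 + 6·5 + 7·5 = 65
  Tanaka: 8·2 + 5·1 + 6·2 + 7·4 = 61
  Okafor: 8·3 + 5·4 + 6·3 + 7·2 = 76
  Ueda: 8·5 + 5·5 + 6·0 + 7·1 = 72
  Singh: 8·1 + 5·2 + 6·4 + 7·3 = 63
Okafor has the highest total.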